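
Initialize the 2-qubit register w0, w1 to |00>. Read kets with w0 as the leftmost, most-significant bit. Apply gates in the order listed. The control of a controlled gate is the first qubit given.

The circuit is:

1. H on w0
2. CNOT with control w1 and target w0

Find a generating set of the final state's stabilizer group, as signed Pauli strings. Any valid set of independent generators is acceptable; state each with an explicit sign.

One valid set of independent stabilizer generators is +XI, +IZ (any independent generating set of the same group is equally correct).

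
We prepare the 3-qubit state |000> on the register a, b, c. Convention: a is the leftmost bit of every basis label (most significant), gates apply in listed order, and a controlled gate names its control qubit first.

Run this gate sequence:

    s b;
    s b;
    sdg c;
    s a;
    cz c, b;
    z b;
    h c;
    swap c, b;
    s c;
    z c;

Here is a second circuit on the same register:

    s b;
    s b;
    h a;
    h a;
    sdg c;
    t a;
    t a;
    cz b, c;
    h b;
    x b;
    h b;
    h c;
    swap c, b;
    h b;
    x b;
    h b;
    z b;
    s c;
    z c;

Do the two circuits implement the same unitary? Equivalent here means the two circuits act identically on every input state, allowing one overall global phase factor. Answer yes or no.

Yes — the two circuits implement the same unitary up to a global phase.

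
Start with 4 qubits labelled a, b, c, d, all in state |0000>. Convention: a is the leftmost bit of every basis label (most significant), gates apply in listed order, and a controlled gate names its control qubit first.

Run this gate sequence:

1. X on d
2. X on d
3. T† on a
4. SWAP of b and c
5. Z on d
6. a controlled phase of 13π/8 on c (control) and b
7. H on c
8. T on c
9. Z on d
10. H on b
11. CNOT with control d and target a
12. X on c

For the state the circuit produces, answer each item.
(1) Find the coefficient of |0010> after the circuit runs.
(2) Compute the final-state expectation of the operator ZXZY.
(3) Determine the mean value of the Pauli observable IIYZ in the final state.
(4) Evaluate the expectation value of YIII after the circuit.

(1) The final state's coefficient on |0010> equals 1/2. Key observation: the block from step 1 through step 2 cancels to the identity and can be dropped.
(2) In the final state, ZXZY has expectation 0.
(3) The observable IIYZ averages to -sqrt(2)/2.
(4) In the final state, YIII has expectation 0.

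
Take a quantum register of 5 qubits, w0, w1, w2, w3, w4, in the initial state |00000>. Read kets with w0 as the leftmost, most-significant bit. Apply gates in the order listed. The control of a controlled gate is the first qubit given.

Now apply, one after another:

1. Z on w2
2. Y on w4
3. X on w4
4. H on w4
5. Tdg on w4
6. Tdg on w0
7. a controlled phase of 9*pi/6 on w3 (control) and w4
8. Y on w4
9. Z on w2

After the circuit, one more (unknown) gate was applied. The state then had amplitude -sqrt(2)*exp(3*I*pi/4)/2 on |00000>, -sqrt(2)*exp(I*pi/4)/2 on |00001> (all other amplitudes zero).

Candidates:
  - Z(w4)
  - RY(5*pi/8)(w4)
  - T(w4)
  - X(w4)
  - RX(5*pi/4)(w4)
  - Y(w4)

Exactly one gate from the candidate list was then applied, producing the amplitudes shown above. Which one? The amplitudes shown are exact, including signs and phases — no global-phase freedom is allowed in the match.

The applied gate was T(w4).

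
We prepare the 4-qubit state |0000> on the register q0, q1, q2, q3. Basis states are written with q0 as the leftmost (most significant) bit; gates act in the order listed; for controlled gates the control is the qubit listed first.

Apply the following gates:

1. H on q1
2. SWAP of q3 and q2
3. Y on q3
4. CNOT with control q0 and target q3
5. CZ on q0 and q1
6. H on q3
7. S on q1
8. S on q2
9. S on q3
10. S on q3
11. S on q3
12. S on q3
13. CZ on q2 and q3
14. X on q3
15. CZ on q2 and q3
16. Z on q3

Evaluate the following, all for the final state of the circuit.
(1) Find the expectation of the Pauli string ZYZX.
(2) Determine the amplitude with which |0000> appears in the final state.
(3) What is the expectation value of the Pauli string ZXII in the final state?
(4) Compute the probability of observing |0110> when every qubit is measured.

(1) The expectation value of ZYZX is 1. Key observation: the block from step 9 through step 12 cancels to the identity and can be dropped.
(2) |0000> carries amplitude -I/2 in the final state.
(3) In the final state, ZXII has expectation 0.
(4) The probability of measuring |0110> is 0.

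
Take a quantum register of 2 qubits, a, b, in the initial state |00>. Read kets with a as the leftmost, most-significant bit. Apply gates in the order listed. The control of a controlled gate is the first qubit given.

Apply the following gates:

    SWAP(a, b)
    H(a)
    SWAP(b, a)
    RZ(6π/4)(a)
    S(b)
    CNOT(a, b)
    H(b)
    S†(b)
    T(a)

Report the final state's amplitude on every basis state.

The final amplitudes are (-1 - I)*exp(I*pi/4)/2 on |00>, (1 + I)*exp(I*pi/4)/2 on |01>, 0 on |10>, 0 on |11>.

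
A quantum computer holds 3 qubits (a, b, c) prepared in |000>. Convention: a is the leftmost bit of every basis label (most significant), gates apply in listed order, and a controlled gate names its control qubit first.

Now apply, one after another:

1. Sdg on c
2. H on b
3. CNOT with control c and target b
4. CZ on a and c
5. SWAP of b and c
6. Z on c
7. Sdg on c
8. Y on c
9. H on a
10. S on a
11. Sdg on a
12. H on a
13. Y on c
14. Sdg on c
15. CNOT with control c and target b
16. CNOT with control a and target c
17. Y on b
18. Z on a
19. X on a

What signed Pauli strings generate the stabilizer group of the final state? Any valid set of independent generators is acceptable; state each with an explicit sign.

The final state is stabilized by the group generated by -IXX, -ZII, -IZZ; other independent generating sets are equally valid. Key observation: gates 8-13 undo each other exactly, leaving only the rest of the circuit to track.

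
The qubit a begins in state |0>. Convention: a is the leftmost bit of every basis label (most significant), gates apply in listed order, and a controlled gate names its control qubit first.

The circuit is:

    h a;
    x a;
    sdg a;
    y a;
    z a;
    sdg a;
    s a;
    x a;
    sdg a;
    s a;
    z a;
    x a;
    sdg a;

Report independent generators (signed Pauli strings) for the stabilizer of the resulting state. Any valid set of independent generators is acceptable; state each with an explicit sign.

The stabilizer group can be generated by -X, among other valid generating sets.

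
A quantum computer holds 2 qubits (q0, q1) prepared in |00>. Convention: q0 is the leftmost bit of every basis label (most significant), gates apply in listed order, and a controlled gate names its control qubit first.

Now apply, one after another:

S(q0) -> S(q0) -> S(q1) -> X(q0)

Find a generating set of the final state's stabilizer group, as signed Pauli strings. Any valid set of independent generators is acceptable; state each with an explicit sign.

The stabilizer group can be generated by -ZI, +IZ, among other valid generating sets.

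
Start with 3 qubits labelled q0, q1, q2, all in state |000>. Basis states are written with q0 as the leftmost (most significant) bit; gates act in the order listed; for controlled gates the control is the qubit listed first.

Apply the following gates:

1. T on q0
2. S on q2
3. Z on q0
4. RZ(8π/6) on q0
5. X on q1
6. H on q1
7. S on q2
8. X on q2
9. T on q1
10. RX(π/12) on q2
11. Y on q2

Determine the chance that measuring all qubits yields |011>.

Outcome |011> occurs with probability -sqrt(6)/16 - sqrt(2)/16 + 1/4.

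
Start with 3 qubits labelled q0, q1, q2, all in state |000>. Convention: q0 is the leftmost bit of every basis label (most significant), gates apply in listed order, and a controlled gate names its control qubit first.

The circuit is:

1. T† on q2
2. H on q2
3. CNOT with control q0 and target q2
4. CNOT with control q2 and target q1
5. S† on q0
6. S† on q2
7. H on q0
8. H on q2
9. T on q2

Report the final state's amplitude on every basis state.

The final amplitudes are sqrt(2)/4 on |000>, sqrt(2)*exp(I*pi/4)/4 on |001>, -sqrt(2)*I/4 on |010>, sqrt(2)*exp(3*I*pi/4)/4 on |011>, sqrt(2)/4 on |100>, sqrt(2)*exp(I*pi/4)/4 on |101>, -sqrt(2)*I/4 on |110>, sqrt(2)*exp(3*I*pi/4)/4 on |111>.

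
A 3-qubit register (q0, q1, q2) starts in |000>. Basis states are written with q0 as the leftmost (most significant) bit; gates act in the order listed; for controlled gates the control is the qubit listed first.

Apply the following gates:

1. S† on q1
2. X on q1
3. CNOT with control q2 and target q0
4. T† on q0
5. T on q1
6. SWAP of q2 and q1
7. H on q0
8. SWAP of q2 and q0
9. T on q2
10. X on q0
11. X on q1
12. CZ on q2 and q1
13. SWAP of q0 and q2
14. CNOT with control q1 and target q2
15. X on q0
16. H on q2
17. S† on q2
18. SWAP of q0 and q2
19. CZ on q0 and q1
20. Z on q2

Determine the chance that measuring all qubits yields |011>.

A full measurement returns |011> with probability 1/4.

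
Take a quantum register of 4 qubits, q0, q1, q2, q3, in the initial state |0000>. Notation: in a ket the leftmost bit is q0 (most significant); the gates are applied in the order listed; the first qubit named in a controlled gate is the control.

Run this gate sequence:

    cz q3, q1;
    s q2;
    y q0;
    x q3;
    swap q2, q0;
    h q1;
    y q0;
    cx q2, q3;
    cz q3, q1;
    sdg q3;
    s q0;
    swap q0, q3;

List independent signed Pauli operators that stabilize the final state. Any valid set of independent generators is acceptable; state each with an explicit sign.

The stabilizer group can be generated by +IXII, +ZIII, -IIZI, -IIIZ, among other valid generating sets.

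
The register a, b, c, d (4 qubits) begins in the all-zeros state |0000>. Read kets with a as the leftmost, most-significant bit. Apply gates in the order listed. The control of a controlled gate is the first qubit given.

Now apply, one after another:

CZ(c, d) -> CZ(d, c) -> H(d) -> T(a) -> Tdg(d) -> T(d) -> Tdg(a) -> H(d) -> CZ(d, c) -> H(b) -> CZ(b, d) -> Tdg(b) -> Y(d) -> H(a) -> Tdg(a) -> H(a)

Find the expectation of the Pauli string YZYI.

The observable YZYI averages to 0.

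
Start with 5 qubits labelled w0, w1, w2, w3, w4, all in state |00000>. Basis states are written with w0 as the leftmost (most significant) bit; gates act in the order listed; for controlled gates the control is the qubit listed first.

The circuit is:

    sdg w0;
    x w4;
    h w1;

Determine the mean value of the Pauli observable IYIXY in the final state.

In the final state, IYIXY has expectation 0.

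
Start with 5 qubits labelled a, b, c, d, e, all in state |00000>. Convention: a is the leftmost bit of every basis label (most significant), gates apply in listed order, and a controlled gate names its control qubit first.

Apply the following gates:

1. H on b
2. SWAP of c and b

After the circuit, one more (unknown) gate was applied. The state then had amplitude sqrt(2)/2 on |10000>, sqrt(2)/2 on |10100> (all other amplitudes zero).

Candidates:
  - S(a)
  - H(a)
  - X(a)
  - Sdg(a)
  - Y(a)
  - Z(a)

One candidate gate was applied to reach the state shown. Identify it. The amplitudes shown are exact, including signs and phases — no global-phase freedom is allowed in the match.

It was X(a) that produced the state shown.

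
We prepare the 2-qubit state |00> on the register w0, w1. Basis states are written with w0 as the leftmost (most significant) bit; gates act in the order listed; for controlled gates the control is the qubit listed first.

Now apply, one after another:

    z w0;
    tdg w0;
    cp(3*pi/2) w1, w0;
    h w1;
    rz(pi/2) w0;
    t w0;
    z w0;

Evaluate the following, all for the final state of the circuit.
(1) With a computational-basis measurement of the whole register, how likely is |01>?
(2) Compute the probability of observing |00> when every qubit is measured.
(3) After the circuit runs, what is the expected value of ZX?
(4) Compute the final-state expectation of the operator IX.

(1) Outcome |01> occurs with probability 1/2.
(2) A full measurement returns |00> with probability 1/2.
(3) The observable ZX averages to 1.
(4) In the final state, IX has expectation 1.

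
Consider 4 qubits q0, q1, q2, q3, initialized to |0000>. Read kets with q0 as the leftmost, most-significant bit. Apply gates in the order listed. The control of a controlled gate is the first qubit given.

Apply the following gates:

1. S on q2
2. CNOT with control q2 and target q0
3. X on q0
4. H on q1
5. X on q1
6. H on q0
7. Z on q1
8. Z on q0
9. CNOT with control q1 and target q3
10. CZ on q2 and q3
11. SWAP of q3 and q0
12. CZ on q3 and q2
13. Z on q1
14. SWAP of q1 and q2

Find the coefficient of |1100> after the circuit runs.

The final state's coefficient on |1100> equals 0.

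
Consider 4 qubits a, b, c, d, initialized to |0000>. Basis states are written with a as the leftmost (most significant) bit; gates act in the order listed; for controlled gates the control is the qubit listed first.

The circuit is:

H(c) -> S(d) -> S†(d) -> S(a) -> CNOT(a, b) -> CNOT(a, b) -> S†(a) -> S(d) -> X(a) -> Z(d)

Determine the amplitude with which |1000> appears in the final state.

The final state's coefficient on |1000> equals sqrt(2)/2. Key observation: the block from step 3 through step 8 cancels to the identity and can be dropped.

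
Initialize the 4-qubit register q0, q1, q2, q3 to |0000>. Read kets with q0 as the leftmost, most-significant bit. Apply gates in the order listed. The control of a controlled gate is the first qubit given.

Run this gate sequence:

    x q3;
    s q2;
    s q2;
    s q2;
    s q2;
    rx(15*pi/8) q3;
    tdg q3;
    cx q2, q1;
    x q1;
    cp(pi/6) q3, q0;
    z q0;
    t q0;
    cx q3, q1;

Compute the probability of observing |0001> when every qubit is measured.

The probability of measuring |0001> is cos(pi/16)**2. Key observation: steps 2-5 multiply out to the identity, so the circuit reduces to the remaining gates.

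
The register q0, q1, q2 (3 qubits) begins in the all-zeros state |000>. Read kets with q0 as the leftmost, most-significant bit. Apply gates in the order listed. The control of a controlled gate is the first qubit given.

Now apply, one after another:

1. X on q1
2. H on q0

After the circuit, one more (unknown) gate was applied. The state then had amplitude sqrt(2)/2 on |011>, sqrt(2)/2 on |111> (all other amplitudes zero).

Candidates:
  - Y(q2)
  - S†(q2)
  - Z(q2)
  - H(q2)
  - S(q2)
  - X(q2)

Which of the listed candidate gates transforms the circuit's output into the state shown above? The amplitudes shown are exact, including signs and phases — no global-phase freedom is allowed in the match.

The applied gate was X(q2).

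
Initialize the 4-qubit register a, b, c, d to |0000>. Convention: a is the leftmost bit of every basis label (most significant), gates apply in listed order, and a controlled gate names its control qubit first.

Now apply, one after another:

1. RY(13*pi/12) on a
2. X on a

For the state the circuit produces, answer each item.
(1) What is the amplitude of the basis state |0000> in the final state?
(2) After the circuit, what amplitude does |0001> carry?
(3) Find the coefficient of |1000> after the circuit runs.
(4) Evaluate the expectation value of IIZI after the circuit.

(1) |0000> carries amplitude sqrt(2 - sqrt(2))/4 + sqrt(3*sqrt(2) + 6)/4 in the final state.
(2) The final state's coefficient on |0001> equals 0.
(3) The final state's coefficient on |1000> equals -sqrt(sqrt(2) + 2)/4 + sqrt(6 - 3*sqrt(2))/4.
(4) In the final state, IIZI has expectation 1.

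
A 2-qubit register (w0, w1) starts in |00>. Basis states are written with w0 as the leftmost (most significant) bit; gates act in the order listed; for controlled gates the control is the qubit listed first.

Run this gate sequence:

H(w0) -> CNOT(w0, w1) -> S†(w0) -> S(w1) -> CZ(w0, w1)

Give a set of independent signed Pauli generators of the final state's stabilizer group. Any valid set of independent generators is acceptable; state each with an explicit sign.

The final state is stabilized by the group generated by -XX, +ZZ; other independent generating sets are equally valid.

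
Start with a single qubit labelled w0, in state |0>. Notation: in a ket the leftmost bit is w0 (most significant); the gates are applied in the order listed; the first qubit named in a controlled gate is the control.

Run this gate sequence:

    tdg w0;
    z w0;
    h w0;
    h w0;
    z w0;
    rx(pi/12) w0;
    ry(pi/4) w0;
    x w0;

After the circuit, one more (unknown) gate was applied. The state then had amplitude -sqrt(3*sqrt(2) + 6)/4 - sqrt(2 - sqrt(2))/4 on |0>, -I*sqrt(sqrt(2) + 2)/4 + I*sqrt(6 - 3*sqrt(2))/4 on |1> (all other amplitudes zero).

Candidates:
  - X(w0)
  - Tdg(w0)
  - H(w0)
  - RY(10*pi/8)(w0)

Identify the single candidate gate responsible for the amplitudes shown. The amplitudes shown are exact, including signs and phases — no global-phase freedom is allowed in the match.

It was RY(10*pi/8)(w0) that produced the state shown. Key observation: the block from step 2 through step 5 cancels to the identity and can be dropped.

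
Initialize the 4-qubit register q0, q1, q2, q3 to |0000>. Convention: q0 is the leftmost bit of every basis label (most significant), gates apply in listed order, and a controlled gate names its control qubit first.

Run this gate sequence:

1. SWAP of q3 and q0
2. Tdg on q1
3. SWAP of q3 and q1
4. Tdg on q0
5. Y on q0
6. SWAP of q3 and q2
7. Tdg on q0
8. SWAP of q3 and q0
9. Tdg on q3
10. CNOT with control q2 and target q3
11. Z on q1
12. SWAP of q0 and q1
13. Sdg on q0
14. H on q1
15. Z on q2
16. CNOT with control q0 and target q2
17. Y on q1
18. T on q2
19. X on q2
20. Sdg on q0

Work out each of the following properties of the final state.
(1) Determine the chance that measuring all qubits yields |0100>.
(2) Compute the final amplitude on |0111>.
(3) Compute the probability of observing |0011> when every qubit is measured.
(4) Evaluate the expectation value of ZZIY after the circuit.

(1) The probability of measuring |0100> is 0.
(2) The amplitude on |0111> is sqrt(2)*I/2.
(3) A full measurement returns |0011> with probability 1/2.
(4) The observable ZZIY averages to 0.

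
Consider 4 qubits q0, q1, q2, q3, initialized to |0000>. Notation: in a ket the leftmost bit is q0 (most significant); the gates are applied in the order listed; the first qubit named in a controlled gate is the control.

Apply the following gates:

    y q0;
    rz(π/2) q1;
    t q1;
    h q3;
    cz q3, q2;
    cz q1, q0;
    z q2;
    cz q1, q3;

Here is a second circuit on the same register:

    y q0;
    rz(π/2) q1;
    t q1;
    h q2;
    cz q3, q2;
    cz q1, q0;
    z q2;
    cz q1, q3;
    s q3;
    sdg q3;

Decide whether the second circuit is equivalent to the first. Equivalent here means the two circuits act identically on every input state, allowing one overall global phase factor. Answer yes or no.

No: there is an input state on which the two circuits produce genuinely different outputs (not merely differing by a phase).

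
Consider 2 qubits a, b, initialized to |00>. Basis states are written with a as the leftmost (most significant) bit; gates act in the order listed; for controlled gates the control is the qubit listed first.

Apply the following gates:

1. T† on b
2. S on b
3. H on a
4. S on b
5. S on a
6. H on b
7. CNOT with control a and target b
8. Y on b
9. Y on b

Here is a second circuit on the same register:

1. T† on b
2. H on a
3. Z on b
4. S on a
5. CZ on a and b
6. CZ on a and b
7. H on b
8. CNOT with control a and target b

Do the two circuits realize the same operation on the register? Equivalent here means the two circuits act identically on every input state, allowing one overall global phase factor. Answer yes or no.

Yes, they are equivalent — the unitaries differ by at most a global phase.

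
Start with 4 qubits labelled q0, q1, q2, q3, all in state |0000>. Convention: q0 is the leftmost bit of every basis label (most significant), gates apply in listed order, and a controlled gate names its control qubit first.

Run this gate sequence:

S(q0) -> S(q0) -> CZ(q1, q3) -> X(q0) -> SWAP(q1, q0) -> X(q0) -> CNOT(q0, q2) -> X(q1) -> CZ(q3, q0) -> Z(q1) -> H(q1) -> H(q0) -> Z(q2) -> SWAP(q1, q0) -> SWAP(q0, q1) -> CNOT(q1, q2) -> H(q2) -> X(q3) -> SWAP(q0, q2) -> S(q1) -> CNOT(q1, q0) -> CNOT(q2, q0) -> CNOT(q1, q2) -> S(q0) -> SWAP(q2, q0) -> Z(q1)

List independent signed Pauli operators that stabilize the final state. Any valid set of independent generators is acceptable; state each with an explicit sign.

The final state is stabilized by the group generated by +XZII, +ZYZI, -IZYI, -IIIZ; other independent generating sets are equally valid.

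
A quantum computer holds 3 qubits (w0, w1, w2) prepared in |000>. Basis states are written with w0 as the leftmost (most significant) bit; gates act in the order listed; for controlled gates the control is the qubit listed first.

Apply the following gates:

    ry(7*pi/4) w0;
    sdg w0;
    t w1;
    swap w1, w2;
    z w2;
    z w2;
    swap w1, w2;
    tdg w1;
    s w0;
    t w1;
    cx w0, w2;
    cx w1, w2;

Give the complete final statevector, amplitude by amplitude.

The resulting statevector has amplitude -sqrt(sqrt(2) + 2)/2 on |000>, sqrt(2 - sqrt(2))/2 on |101>, and 0 on every other basis state. Key observation: the block from step 2 through step 9 cancels to the identity and can be dropped.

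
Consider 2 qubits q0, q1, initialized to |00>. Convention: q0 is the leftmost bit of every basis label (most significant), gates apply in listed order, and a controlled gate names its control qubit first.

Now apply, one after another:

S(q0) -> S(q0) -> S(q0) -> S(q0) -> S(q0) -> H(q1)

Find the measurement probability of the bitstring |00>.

Outcome |00> occurs with probability 1/2. Key observation: steps 1-4 multiply out to the identity, so the circuit reduces to the remaining gates.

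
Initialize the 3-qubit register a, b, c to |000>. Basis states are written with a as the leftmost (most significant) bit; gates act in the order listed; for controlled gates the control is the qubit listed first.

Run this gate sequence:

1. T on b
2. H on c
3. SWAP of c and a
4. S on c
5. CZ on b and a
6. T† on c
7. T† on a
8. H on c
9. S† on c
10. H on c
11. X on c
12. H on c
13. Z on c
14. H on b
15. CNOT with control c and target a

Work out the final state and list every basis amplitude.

After the circuit, the state carries amplitude sqrt(2)/4 on |000>, -sqrt(2)*exp(I*pi/4)/4 on |001>, sqrt(2)/4 on |010>, -sqrt(2)*exp(I*pi/4)/4 on |011>, -sqrt(2)*exp(3*I*pi/4)/4 on |100>, -sqrt(2)*I/4 on |101>, -sqrt(2)*exp(3*I*pi/4)/4 on |110>, -sqrt(2)*I/4 on |111>. Key observation: the block from step 10 through step 13 cancels to the identity and can be dropped.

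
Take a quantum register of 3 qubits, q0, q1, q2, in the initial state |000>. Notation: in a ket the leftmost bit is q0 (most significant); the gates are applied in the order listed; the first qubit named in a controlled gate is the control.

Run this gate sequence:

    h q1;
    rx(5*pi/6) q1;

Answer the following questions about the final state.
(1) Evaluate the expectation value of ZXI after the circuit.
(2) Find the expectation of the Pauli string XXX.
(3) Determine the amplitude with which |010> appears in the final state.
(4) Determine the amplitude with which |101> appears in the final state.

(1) The expectation value of ZXI is 1.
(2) In the final state, XXX has expectation 0.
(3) |010> carries amplitude (1 - I)*(sqrt(3) - I)/4 in the final state.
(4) |101> carries amplitude 0 in the final state.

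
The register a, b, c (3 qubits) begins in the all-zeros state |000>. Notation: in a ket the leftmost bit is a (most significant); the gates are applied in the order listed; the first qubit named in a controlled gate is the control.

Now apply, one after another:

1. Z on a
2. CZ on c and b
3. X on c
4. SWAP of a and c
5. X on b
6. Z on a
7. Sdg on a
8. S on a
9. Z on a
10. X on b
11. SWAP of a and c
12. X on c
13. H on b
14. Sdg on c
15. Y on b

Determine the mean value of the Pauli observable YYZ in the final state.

The observable YYZ averages to 0. Key observation: gates 4-11 undo each other exactly, leaving only the rest of the circuit to track.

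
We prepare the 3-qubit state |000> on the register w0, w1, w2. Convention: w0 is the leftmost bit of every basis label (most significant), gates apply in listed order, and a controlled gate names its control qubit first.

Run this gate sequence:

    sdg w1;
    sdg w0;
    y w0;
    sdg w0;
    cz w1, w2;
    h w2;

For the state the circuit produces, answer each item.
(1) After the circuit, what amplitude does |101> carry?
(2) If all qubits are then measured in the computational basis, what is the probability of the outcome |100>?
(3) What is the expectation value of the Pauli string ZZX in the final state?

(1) The amplitude on |101> is sqrt(2)/2.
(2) The probability of measuring |100> is 1/2.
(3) In the final state, ZZX has expectation -1.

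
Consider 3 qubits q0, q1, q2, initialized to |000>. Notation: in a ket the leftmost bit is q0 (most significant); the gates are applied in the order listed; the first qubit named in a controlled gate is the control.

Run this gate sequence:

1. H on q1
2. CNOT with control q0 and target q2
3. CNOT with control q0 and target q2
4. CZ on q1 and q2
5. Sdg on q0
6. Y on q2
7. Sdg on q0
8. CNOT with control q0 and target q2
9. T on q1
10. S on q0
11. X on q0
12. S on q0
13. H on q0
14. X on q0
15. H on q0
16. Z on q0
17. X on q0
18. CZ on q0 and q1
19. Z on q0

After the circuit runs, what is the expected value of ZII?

In the final state, ZII has expectation 1. Key observation: the block from step 13 through step 16 cancels to the identity and can be dropped.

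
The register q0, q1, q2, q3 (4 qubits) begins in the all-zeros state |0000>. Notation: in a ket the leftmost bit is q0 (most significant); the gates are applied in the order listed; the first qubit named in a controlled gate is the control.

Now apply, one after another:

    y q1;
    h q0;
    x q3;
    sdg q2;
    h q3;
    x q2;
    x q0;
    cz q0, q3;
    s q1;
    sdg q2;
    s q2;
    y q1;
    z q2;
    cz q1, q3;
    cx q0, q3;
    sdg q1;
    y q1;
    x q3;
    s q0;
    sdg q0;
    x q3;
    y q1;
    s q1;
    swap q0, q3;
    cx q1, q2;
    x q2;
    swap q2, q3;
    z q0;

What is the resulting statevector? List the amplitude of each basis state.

The resulting statevector has amplitude -I/2 on |0000>, -I/2 on |0010>, -I/2 on |1000>, I/2 on |1010>, and 0 on every other basis state. Key observation: gates 16-23 undo each other exactly, leaving only the rest of the circuit to track.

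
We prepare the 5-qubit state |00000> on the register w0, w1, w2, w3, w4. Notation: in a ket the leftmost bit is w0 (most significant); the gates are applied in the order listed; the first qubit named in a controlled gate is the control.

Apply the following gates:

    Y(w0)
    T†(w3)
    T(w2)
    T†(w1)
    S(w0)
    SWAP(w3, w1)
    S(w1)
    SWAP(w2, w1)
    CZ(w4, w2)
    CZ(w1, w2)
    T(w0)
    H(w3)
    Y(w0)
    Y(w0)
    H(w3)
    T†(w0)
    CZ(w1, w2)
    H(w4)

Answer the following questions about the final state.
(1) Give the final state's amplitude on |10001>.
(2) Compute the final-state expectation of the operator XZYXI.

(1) |10001> carries amplitude -sqrt(2)/2 in the final state. Key observation: gates 10-17 undo each other exactly, leaving only the rest of the circuit to track.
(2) The observable XZYXI averages to 0.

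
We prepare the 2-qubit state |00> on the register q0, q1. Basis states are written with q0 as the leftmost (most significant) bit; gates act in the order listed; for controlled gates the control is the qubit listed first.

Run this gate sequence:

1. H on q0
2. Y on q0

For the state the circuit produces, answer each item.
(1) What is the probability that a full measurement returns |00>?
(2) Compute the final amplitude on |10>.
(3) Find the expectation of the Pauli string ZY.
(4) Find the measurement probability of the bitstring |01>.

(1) A full measurement returns |00> with probability 1/2.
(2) The amplitude on |10> is sqrt(2)*I/2.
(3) In the final state, ZY has expectation 0.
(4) Outcome |01> occurs with probability 0.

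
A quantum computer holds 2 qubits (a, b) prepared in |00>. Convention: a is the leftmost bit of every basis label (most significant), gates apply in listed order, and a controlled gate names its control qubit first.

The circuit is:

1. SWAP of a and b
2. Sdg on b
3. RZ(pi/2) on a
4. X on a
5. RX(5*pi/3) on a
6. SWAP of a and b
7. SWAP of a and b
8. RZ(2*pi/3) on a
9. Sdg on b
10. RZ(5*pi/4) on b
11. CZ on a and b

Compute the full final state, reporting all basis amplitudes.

The final amplitudes are exp(7*I*pi/24)/2 on |00>, 0 on |01>, sqrt(3)*exp(11*I*pi/24)/2 on |10>, 0 on |11>. Key observation: the block from step 6 through step 7 cancels to the identity and can be dropped.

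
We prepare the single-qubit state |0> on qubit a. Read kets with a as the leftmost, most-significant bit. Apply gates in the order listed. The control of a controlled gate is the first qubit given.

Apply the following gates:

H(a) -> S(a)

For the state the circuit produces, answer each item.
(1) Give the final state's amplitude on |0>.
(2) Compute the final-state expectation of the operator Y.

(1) The final state's coefficient on |0> equals sqrt(2)/2.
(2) The observable Y averages to 1.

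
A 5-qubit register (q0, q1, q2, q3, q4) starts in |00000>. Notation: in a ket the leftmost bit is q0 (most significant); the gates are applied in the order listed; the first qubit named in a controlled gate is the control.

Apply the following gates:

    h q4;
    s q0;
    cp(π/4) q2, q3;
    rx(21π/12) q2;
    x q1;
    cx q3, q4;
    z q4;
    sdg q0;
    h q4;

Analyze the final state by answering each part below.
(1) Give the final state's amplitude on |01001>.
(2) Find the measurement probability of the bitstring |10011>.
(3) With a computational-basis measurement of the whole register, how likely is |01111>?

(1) The final state's coefficient on |01001> equals -sqrt(sqrt(2) + 2)/2.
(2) Outcome |10011> occurs with probability 0.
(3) The probability of measuring |01111> is 0.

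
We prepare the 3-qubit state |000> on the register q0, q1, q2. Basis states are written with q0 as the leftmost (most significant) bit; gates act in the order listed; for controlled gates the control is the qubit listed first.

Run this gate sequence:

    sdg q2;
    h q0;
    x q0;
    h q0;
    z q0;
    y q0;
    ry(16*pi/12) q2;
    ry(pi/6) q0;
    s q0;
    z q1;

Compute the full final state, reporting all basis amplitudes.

The resulting statevector has amplitude I*(-sqrt(2) + sqrt(6))/8 on |000>, I*(-3*sqrt(2) + sqrt(6))/8 on |001>, 0 on |010>, 0 on |011>, sqrt(2)/8 + sqrt(6)/8 on |100>, -3*sqrt(2)/8 - sqrt(6)/8 on |101>, 0 on |110>, 0 on |111>. Key observation: the block from step 2 through step 5 cancels to the identity and can be dropped.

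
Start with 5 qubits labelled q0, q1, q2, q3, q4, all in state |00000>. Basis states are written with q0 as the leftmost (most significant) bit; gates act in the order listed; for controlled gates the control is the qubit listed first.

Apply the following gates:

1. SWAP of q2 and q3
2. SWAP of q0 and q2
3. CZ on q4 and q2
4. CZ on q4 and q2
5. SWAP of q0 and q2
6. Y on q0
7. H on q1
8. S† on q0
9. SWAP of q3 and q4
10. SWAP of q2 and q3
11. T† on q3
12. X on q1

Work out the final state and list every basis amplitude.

After the circuit, the state carries amplitude sqrt(2)/2 on |10000>, sqrt(2)/2 on |11000>, and 0 on every other basis state. Key observation: steps 2-5 multiply out to the identity, so the circuit reduces to the remaining gates.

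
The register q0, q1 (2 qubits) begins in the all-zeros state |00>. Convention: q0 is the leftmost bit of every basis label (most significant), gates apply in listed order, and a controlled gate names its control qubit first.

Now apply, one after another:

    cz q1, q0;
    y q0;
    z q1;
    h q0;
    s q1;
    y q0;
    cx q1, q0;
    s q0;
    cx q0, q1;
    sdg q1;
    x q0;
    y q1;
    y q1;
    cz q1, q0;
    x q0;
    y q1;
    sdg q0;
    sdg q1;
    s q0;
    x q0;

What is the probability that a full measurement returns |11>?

A full measurement returns |11> with probability 1/2.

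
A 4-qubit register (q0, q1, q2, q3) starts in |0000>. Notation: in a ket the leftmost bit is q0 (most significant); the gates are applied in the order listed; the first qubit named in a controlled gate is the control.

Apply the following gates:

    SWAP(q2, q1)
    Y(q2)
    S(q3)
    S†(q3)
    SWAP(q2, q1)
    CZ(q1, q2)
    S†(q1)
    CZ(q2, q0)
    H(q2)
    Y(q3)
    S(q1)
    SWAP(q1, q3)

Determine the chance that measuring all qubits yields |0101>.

The probability of measuring |0101> is 1/2. Key observation: gates 3-4 undo each other exactly, leaving only the rest of the circuit to track.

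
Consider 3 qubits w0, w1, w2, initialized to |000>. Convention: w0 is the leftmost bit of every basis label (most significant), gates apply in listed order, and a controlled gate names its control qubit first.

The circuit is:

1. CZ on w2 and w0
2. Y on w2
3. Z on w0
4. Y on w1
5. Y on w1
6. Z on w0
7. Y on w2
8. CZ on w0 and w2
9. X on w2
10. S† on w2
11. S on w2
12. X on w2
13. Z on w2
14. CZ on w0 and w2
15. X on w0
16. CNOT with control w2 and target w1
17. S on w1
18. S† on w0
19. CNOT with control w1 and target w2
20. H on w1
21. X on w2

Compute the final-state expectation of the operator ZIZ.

In the final state, ZIZ has expectation 1. Key observation: gates 2-7 undo each other exactly, leaving only the rest of the circuit to track.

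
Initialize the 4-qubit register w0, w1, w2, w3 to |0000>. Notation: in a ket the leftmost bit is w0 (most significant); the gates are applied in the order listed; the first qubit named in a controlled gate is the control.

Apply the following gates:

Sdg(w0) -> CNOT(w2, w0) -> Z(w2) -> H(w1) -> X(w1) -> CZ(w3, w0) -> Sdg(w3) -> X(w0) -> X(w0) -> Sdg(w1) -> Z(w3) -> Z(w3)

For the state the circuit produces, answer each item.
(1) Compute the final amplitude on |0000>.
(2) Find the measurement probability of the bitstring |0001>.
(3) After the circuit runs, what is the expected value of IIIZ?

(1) The final state's coefficient on |0000> equals sqrt(2)/2.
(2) Outcome |0001> occurs with probability 0.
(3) In the final state, IIIZ has expectation 1.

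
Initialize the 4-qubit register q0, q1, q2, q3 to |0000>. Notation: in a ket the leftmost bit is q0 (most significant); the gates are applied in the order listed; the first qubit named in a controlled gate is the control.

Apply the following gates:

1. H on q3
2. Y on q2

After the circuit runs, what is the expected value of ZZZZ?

The observable ZZZZ averages to 0.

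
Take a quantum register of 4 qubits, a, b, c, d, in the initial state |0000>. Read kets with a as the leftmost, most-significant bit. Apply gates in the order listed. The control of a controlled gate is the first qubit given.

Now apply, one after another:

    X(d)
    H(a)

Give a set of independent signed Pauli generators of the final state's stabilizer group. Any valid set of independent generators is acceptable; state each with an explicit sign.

The final state is stabilized by the group generated by +XIII, +IZII, +IIZI, -IIIZ; other independent generating sets are equally valid.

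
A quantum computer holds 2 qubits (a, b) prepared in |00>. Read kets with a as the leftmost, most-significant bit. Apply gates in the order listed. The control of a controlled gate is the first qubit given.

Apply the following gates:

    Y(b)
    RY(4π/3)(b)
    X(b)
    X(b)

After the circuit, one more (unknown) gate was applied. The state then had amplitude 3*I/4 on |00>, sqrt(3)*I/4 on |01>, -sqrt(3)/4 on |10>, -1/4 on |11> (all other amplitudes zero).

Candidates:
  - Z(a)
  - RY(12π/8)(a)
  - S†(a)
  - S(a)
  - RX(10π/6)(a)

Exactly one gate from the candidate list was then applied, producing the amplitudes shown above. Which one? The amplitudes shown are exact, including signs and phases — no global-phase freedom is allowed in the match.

The unique candidate consistent with the amplitudes is RX(10π/6)(a). Key observation: gates 3-4 undo each other exactly, leaving only the rest of the circuit to track.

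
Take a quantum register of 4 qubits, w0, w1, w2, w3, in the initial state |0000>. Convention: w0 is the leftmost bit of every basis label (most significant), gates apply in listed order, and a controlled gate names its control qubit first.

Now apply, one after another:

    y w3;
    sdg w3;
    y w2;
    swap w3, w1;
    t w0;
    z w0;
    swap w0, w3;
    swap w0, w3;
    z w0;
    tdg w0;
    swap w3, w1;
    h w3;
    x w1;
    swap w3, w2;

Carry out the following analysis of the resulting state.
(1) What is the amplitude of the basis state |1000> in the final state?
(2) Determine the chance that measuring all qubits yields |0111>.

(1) |1000> carries amplitude 0 in the final state. Key observation: the block from step 4 through step 11 cancels to the identity and can be dropped.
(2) The probability of measuring |0111> is 1/2.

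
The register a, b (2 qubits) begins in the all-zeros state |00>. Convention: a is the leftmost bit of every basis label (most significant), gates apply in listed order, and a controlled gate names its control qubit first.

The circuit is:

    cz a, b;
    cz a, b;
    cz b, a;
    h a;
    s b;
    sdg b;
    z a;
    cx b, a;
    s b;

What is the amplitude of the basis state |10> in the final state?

|10> carries amplitude -sqrt(2)/2 in the final state.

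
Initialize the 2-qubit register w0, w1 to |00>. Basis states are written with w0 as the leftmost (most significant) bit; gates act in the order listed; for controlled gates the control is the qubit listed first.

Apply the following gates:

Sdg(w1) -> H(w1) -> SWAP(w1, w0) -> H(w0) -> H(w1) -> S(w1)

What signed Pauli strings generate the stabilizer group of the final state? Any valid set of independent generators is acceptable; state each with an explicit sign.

The stabilizer group can be generated by +IY, +ZI, among other valid generating sets.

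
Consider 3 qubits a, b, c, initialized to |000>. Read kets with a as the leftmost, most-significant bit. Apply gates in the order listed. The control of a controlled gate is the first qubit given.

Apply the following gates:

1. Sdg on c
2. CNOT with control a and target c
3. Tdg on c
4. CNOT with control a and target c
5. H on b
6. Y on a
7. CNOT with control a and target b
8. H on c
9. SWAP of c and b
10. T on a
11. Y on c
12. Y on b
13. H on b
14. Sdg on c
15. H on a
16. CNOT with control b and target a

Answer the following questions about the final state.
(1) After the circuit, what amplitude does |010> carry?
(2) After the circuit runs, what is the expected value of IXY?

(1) |010> carries amplitude exp(3*I*pi/4)/2 in the final state.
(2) The expectation value of IXY is 0.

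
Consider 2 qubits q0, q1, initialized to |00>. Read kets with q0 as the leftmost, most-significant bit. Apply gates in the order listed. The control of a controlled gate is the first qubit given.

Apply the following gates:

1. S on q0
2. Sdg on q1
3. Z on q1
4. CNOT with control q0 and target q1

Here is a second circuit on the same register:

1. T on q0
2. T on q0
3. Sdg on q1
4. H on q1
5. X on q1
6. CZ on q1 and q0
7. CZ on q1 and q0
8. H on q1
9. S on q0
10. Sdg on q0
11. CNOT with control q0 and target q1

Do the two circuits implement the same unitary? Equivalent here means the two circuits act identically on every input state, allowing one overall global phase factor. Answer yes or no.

Yes: on every input state the two circuits agree up to one overall phase factor.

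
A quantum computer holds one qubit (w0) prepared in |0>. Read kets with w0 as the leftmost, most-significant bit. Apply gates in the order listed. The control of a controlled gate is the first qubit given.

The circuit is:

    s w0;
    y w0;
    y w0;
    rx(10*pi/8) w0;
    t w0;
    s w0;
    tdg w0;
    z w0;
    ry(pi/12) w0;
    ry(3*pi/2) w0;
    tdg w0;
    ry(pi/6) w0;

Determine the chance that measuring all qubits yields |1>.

The probability of measuring |1> is -sqrt(3)/8 + sqrt(6)/16 + 1/2.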